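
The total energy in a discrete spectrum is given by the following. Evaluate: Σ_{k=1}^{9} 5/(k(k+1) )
Partial fractions: 5/(k(k + 1))=5/k - 5/(k + 1)
Telescoping sum: 5(1 - 1/10)=5·9/10

Answer: 9/2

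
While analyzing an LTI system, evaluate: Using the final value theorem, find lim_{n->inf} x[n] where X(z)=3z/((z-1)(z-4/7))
Final value theorem: lim x[n] = lim_{z->1} (z-1)*X(z)
(z-1)*X(z) = 3z/(z-4/7)
As z->1: 3/(1 - 4/7) = 3/(3/7) = 7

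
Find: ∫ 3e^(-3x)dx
Since d/dx[e^(-3x)]=-3e^(-3x), we get -1 e^(-3x) + C

Answer: -e^(-3x) + C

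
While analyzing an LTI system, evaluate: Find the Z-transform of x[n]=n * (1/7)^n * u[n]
Using the property Z{n*a^n*u[n]} = az/(z-a)^2
With a = 1/7: X(z) = (1/7)z/(z - 1/7)^2, |z| > 1/7

Answer: (1/7)z/(z - 1/7)^2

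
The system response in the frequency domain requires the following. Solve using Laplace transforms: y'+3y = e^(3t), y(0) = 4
Take L: sY - 4+3Y=1/(s-3)
Y(s+3)=1/(s-3)+4
Y=1/((s-3)(s+3))+4/(s+3)
Partial fractions: 1/((s-3)(s+3))=(1/6)/(s-3) - (1/6)/(s+3)
So Y=(1/6)/(s-3)+(23/6)/(s+3)
Inverse Laplace transform (L^(-1){1/(s-3)}=e^(3t), L^(-1){1/(s+3)}=e^(-3t)):

Answer: y(t)=(1/6)·e^(3t)+(23/6)·e^(-3t)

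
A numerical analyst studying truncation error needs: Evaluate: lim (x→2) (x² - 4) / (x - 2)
Factor: (x² - 4) = (x-2)(x+2)
Cancel (x-2): lim(x→2) (x+2) = 4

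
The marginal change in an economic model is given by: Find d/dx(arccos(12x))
d/dx[arccos(u)] = -u'/√(1-u²), u = 12x, u' = 12

Answer: -12/√(1 - 144x²)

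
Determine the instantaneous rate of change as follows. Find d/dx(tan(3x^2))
Chain rule: d/dx[tan(u)] = sec²(u)·u' where u = 3x^2
u' = 6x

Answer: 6x·sec²(3x^2)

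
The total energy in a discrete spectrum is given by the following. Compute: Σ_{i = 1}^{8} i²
Using formula: Σ i^2=n(n + 1)(2n + 1)/6=8·9·17/6=204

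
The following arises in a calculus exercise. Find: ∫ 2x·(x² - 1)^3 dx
Let u=x² - 1, du=2x dx
∫ u^3 du=u^4/4 + C

Answer: (x² - 1)^4/4 + C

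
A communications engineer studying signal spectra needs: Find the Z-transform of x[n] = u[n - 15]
Using the time-shift property: Z{u[n-15]}=z^(-15) * z/(z-1)
=z^(-14)/(z-1)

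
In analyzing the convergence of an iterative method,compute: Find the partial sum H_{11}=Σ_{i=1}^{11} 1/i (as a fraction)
H_11 = 1+1/2+1/3+...+1/11
= 83711/27720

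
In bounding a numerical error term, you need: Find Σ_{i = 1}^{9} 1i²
= 1·n(n+1)(2n+1)/6 = 1·9·10·19/6 = 285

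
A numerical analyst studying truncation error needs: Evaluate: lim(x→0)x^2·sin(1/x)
Squeeze theorem: -|x^2| ≤ x^2·sin(1/x) ≤ |x^2|
Since x^2 → 0 as x → 0, by squeeze theorem the limit is 0

Answer: 0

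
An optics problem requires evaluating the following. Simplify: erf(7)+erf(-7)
erf is odd: erf(-7) = -erf(7)
erf(7)+erf(-7) = erf(7) - erf(7) = 0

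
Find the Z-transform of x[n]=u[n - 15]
Using the time-shift property: Z{u[n-15]}=z^(-15) * z/(z-1)
=z^(-14)/(z-1)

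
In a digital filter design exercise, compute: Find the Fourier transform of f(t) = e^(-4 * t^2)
The Fourier transform of a Gaussian e^(-a * t^2) is sqrt(pi/a) * e^(-omega^2/(4a)).
With a=4: F(omega)=sqrt(pi)/2 * e^(-omega^2/16)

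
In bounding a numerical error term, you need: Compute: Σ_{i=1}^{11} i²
Using formula: Σ i^2 = n(n+1)(2n+1)/6 = 11·12·23/6 = 506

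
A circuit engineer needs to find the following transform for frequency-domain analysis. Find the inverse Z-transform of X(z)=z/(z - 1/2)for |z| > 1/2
Standard pair: z/(z-a) <-> a^n * u[n] for causal signals
With a = 1/2: x[n] = (1/2)^n * u[n]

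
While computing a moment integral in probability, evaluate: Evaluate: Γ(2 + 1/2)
Γ(n+1/2) = (2n)!√π/(4^n·n!)
= 24√π/(16·2) = (3/4)·√π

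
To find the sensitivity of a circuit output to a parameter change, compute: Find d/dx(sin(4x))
Chain rule: d/dx[sin(u)] = cos(u)·u' where u = 4x
u' = 4

Answer: 4·cos(4x)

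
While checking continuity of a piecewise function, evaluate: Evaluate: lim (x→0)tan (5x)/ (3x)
tan(u) ≈ u for small u:
tan(5x)/(3x) ≈ 5x/(3x)=5/3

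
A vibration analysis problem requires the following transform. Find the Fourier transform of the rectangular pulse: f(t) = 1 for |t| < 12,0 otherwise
F(omega) = integral from -12 to 12 of e^(-j*omega*t) dt
= 2*sin(12*omega)/omega = 24*sinc(12*omega/pi)

Answer: 2*sin(12*omega)/omega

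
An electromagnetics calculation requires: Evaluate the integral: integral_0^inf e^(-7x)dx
integral_0^inf e^(-7x) dx=[-1/7*e^(-7x)]_0^inf
=0 - (-1/7)=1/7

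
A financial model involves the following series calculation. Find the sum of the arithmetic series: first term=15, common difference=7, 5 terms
Last term: a_n=15 + (5 - 1)·7=43
Sum=n(a_1 + a_n)/2=5(15 + 43)/2=145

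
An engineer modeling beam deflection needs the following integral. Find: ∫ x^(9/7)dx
Power rule: ∫ x^(9/7) dx=x^(16/7)/(16/7)+C

Answer: (7/16)·x^(16/7)+C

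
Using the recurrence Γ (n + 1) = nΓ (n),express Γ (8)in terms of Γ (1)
Γ(8) = 7Γ(7) = 7·6Γ(6) = ... = 7!·Γ(1) = 5040·Γ(1)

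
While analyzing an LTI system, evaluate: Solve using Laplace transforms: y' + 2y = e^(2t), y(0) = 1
Take L: sY - 1+2Y = 1/(s-2)
Y(s+2) = 1/(s-2)+1
Y = 1/((s-2)(s+2))+1/(s+2)
Partial fractions: 1/((s-2)(s+2)) = (1/4)/(s-2) - (1/4)/(s+2)
So Y = (1/4)/(s-2)+(3/4)/(s+2)
Inverse Laplace transform (L^(-1){1/(s-2)} = e^(2t), L^(-1){1/(s+2)} = e^(-2t)):

Answer: y(t) = (1/4)·e^(2t)+(3/4)·e^(-2t)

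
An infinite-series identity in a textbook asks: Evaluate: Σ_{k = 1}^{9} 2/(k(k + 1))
Partial fractions: 2/(k(k+1)) = 2/k - 2/(k+1)
Telescoping sum: 2(1-1/10) = 2·9/10

Answer: 9/5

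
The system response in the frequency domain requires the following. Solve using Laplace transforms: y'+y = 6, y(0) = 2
Take L of both sides: sY(s) - 2 + Y(s)=6/s
Y(s)(s + 1)=6/s + 2
Y(s)=6/(s(s + 1)) + 2/(s + 1)
Partial fractions: 6/(s(s + 1))=6/s - 6/(s + 1)
So Y(s)=6/s - 4/(s + 1)
Inverse transform (L^(-1){1/s}=1, L^(-1){1/(s + 1)}=e^(-t)):

Answer: y(t)=6 - 4·e^(-t)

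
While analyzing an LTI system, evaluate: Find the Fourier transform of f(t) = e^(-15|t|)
Using the standard pair: F{e^(-a|t|)}=2a/(a^2+omega^2)
With a=15: F(omega)=30/(225+omega^2)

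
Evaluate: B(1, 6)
B(x,y)=Γ(x)Γ(y)/Γ(x+y)=(x-1)!(y-1)!/(x+y-1)!
B(1,6)=0!·5!/6!=1/6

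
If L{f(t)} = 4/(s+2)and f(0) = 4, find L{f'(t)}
L{f'(t)} = s·F(s) - f(0) = 4s/(s+2)-4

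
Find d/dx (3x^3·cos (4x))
Product rule: (fg)'=f'g+fg'
f=3x^3, f'=9x^2
g=cos(4x), g'=-4·sin(4x)

Answer: 9x^2·cos(4x)-12x^3·sin(4x)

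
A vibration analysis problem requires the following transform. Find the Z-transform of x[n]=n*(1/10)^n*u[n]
Using the property Z{n*a^n*u[n]}=az/(z-a)^2
With a=1/10: X(z)=(1/10)z/(z - 1/10)^2, |z| > 1/10

Answer: (1/10)z/(z - 1/10)^2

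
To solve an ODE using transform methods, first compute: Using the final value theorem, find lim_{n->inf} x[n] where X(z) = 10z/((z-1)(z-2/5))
Final value theorem: lim x[n]=lim_{z->1} (z-1) * X(z)
(z-1) * X(z)=10z/(z-2/5)
As z->1: 10/(1-2/5)=10/(3/5)=50/3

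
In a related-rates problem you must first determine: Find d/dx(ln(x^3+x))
Chain rule: d/dx[ln(u)] = u'/u where u = x^3 + x
u' = 3x^2 + 1

Answer: (3x^2 + 1)/(x^3 + x)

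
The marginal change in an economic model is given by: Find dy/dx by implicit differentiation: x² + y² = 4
Differentiate both sides: 2x+2y·(dy/dx)=0
Solve: dy/dx=-2x/(2y)=-x/y

Answer: dy/dx=-x/y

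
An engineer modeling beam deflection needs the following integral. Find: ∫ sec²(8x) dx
Since d/dx[tan(8x)]=8sec²(8x), integral=tan(8x)/8+C

Answer: (1/8)tan(8x)+C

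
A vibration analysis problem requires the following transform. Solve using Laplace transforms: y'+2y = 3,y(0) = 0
Take L of both sides: sY(s) - 0 + 2Y(s) = 3/s
Y(s)(s + 2) = 3/s + 0
Y(s) = 3/(s(s + 2)) + 0/(s + 2)
Partial fractions: 3/(s(s + 2)) = (3/2)/s - (3/2)/(s + 2)
So Y(s) = (3/2)/s - (3/2)/(s + 2)
Inverse transform (L^(-1){1/s} = 1, L^(-1){1/(s + 2)} = e^(-2t)):

Answer: y(t) = 3/2 - (3/2)·e^(-2t)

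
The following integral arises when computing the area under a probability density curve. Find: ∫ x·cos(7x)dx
By parts: u = x, dv = cos(7x) dx
du = dx, v = sin(7x)/7
= x·sin(7x)/7 + cos(7x)/7² + C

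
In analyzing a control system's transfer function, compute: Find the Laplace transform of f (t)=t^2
L{t^n} = n!/s^(n + 1)
L{t^2} = 2!/s^3 = 2/s^3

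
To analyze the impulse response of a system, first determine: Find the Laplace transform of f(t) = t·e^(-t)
L{t·e^(at)} = 1/(s-a)²
L{t·e^(-t)} = 1/(s + 1)²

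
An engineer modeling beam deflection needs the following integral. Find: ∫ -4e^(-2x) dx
Since d/dx[e^(-2x)] = -2e^(-2x), we get 2 e^(-2x)+C

Answer: 2e^(-2x)+C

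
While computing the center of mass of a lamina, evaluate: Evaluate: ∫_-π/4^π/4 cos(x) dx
Antiderivative: sin(x)
Evaluate at bounds: [sin(1·π/4)/1] - [sin(1·-π/4)/1]
= ((√2/2) - (-√2/2))/1 = √2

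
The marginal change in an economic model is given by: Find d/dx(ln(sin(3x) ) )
Chain rule: d/dx[ln(u)]=u'/u where u=sin(3x)
u'=3cos(3x)

Answer: (3cos(3x))/(sin(3x))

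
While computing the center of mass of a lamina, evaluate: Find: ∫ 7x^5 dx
Using power rule: ∫ 7x^5 dx=7/6 x^6 + C=(7/6)x^6 + C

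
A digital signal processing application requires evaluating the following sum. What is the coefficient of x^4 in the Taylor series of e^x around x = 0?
Taylor series of e^x = Σ x^n/n!
Coefficient of x^4 = 1/4! = 1/24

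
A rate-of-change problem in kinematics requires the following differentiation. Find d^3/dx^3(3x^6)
Apply power rule 3 times:
d^1: 18x^5
d^2: 90x^4
d^3: 360x^3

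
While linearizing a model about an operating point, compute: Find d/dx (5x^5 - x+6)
Power rule: d/dx(ax^n)=n·a·x^(n-1)
Term by term: 25·x^4 - 1

Answer: 25x^4 - 1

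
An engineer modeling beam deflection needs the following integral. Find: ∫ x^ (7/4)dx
Power rule: ∫ x^(7/4) dx=x^(11/4)/(11/4) + C

Answer: (4/11)·x^(11/4) + C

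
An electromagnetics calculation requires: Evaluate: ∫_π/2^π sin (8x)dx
Antiderivative: -cos(8x)/8
Evaluate at bounds: [-cos(8·π)/8] - [-cos(8·π/2)/8]
=(-(1) + (1))/8=0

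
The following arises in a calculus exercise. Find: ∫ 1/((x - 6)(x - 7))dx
Partial fractions: 1/((x-6)(x-7)) = A/(x-6)+B/(x-7)
A = -1, B = 1
∫ [-1· 1/(x-6)+1· 1/(x-7)] dx
= (1)[ln|x-7| - ln|x-6|]+C

Answer: ln|(x-7)/(x-6)|+C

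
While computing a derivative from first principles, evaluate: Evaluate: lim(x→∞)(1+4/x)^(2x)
Rewrite as [(1+4/x)^x]^2.
lim(1+4/x)^x = e^4, so limit = (e^4)^2 = e^8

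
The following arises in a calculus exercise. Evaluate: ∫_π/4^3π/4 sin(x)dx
Antiderivative: -cos(x)
Evaluate at bounds: [-cos(1·3π/4)/1] - [-cos(1·π/4)/1]
= (-(-√2/2)+(√2/2))/1 = √2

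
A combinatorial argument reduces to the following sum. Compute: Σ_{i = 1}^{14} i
Using formula: Σ i^1=n(n+1)/2=14·15/2=105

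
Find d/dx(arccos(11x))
d/dx[arccos(u)]=-u'/√(1-u²), u=11x, u'=11

Answer: -11/√(1-121x²)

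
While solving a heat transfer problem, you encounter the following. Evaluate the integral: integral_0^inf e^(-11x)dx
integral_0^inf e^(-11x) dx=[-1/11*e^(-11x)]_0^inf
=0 - (-1/11)=1/11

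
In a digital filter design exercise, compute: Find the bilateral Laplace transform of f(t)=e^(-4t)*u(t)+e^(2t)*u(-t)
For e^(-4t)*u(t): L = 1/(s+4), Re(s) > -4
For e^(2t)*u(-t): L = -1/(s-2), Re(s) < 2
Combined: F(s) = 1/(s+4)-1/(s-2), -4 < Re(s) < 2

Answer: 1/(s+4)-1/(s-2), ROC: -4 < Re(s) < 2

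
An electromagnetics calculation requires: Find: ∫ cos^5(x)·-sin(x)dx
Let u = cos(x), du = -sin(x) dx
∫ u^5 du = u^6/6+C

Answer: cos^6(x)/6+C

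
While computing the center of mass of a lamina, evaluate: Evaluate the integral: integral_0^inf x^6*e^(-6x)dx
This is a Gamma integral. Substitute u = 6x (du = 6 dx):
integral_0^inf x^6 * e^(-6x) dx = (1/6^7) integral_0^inf u^6 * e^(-u) du
= Gamma(7)/6^7 = 6!/6^7 = 720/279936

Answer: 5/1944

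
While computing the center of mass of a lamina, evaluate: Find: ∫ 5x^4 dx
Using power rule: ∫ 5x^4 dx=5/5 x^5 + C=x^5 + C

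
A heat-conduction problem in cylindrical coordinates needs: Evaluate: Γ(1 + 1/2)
Γ(n+1/2)=(2n)!√π/(4^n·n!)
=2√π/(4·1)=(1/2)·√π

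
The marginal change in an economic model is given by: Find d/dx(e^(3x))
Chain rule: d/dx[e^u] = e^u · u' where u = 3x
u' = 3

Answer: 3·e^(3x)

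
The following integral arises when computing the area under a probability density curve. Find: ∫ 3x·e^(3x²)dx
Let u=3x², du=6x dx
∫ (1/2)e^u du=e^u/2 + C

Answer: e^(3x²)/2 + C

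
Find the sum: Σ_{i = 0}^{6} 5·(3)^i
Geometric series: S=a(1 - r^n)/(1 - r)
a=5, r=3, n=7
S=5(1 - 2187)/-2=5465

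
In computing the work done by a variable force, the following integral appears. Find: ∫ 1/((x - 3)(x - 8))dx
Partial fractions: 1/((x-3)(x-8)) = A/(x-3) + B/(x-8)
A = -1/5, B = 1/5
∫ [-1/5· 1/(x-3) + 1/5· 1/(x-8)] dx
= (1/5)[ln|x-8| - ln|x-3|] + C

Answer: (1/5)·ln|(x-8)/(x-3)| + C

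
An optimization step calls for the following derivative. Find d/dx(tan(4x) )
Chain rule: d/dx[tan(u)] = sec²(u)·u' where u = 4x
u' = 4

Answer: 4·sec²(4x)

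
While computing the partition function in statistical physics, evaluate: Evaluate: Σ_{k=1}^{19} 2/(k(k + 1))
Partial fractions: 2/(k(k+1))=2/k - 2/(k+1)
Telescoping sum: 2(1-1/20)=2·19/20

Answer: 19/10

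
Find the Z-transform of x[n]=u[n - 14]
Using the time-shift property: Z{u[n-14]} = z^(-14)*z/(z-1)
= z^(-13)/(z-1)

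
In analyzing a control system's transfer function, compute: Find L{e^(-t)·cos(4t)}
First shifting: L{e^(at)f(t)} = F(s-a)
L{cos(4t)} = s/(s²+16)
Shift: (s+1)/((s+1)²+16)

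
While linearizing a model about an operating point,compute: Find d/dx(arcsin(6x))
d/dx[arcsin(u)] = u'/√(1-u²), u = 6x, u' = 6

Answer: 6/√(1-36x²)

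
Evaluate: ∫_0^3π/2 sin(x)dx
Antiderivative: -cos(x)
Evaluate at bounds: [-cos(1·3π/2)/1] - [-cos(1·0)/1]
= (-(0) + (1))/1 = 1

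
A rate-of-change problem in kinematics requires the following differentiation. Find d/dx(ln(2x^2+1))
Chain rule: d/dx[ln(u)] = u'/u where u = 2x^2 + 1
u' = 4x

Answer: (4x)/(2x^2 + 1)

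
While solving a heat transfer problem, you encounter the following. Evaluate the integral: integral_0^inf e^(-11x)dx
integral_0^inf e^(-11x) dx=[-1/11*e^(-11x)]_0^inf
=0 - (-1/11)=1/11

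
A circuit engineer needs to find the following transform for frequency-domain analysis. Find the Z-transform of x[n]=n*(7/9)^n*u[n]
Using the property Z{n*a^n*u[n]}=az/(z-a)^2
With a=7/9: X(z)=(7/9)z/(z - 7/9)^2, |z| > 7/9

Answer: (7/9)z/(z - 7/9)^2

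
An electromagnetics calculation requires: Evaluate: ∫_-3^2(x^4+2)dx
Step 1: Find antiderivative F(x)=(1/5)x^5 + 2x
Step 2: F(2) - F(-3)=52/5 - (-273/5)=65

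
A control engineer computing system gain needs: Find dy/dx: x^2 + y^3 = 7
Differentiate: 2x+3y^2·(dy/dx) = 0
dy/dx = -2x/(3y^2)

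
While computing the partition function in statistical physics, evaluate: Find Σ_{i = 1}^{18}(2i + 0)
=2·Σ i + 0·18=2·171 + 0=342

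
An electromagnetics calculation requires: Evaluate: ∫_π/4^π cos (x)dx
Antiderivative: sin(x)
Evaluate at bounds: [sin(1·π)/1] - [sin(1·π/4)/1]
= ((0) - (√2/2))/1 = -√2/2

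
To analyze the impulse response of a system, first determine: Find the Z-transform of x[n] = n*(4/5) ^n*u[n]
Using the property Z{n * a^n * u[n]}=az/(z-a)^2
With a=4/5: X(z)=(4/5)z/(z - 4/5)^2, |z| > 4/5

Answer: (4/5)z/(z - 4/5)^2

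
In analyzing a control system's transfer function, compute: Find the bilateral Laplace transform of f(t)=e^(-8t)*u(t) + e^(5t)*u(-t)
For e^(-8t) * u(t): L = 1/(s + 8), Re(s) > -8
For e^(5t) * u(-t): L = -1/(s-5), Re(s) < 5
Combined: F(s) = 1/(s + 8) - 1/(s-5), -8 < Re(s) < 5

Answer: 1/(s + 8) - 1/(s-5), ROC: -8 < Re(s) < 5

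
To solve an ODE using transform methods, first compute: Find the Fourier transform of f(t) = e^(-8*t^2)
The Fourier transform of a Gaussian e^(-a*t^2) is sqrt(pi/a)*e^(-omega^2/(4a)).
With a=8: F(omega)=sqrt(pi/8)*e^(-omega^2/32)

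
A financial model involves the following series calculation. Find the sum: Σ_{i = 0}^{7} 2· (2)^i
Geometric series: S = a(1 - r^n)/(1 - r)
a = 2, r = 2, n = 8
S = 2(1-256)/-1 = 510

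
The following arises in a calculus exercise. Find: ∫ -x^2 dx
Using power rule: ∫ -x^2 dx = -1/3 x^3 + C = (-1/3)x^3 + C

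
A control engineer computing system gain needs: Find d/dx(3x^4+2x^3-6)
Power rule: d/dx(ax^n)=n·a·x^(n-1)
Term by term: 12·x^3+6·x^2

Answer: 12x^3+6x^2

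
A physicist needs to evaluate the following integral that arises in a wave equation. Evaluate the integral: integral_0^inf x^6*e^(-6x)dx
This is a Gamma integral. Substitute u = 6x (du = 6 dx):
integral_0^inf x^6*e^(-6x) dx = (1/6^7) integral_0^inf u^6*e^(-u) du
= Gamma(7)/6^7 = 6!/6^7 = 720/279936

Answer: 5/1944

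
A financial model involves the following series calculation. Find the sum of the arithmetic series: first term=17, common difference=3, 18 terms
Last term: a_n=17 + (18 - 1)·3=68
Sum=n(a_1 + a_n)/2=18(17 + 68)/2=765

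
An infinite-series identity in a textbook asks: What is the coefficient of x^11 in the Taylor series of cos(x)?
cos(x) has only even powers. Coefficient of x^11=0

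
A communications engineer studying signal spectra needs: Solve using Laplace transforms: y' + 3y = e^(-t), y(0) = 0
Take L: sY - 0 + 3Y = 1/(s + 1)
Y(s + 3) = 1/(s + 1) + 0
Y = 1/((s + 1)(s + 3)) + 0/(s + 3)
Partial fractions: 1/((s + 1)(s + 3)) = (1/2)/(s + 1) - (1/2)/(s + 3)
So Y = (1/2)/(s + 1) - (1/2)/(s + 3)
Inverse Laplace transform (L^(-1){1/(s + 1)} = e^(-t), L^(-1){1/(s + 3)} = e^(-3t)):

Answer: y(t) = (1/2)·e^(-t) - (1/2)·e^(-3t)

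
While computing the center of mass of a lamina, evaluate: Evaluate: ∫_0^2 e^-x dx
Antiderivative: -e^-x
Evaluate: -(e^-2 - 1)

Answer: (e^-2 - 1)/(-1)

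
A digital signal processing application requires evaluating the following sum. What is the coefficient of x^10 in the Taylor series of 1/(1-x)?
1/(1-x)=Σ x^n for |x|<1
All coefficients are 1

Answer: 1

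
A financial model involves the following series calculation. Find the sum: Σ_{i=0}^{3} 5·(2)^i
Geometric series: S=a(1 - r^n)/(1 - r)
a=5, r=2, n=4
S=5(1 - 16)/-1=75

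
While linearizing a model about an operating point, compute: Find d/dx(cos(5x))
Chain rule: d/dx[cos(u)] = -sin(u)·u' where u = 5x
u' = 5

Answer: -5·sin(5x)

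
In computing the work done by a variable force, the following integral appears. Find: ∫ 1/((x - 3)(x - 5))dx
Partial fractions: 1/((x-3)(x-5)) = A/(x-3)+B/(x-5)
A = -1/2, B = 1/2
∫ [-1/2· 1/(x-3)+1/2· 1/(x-5)] dx
= (1/2)[ln|x-5| - ln|x-3|]+C

Answer: (1/2)·ln|(x-5)/(x-3)|+C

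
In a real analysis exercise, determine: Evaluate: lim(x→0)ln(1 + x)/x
L'Hôpital (0/0): lim 1/(1+x) / 1 = 1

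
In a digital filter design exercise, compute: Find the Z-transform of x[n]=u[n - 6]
Using the time-shift property: Z{u[n-6]}=z^(-6) * z/(z-1)
=z^(-5)/(z-1)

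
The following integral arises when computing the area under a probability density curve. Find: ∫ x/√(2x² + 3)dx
Let u = 2x²+3, du = 4x dx
∫ (1/4)·u^(-1/2) du = √u/2+C

Answer: √(2x²+3)/2+C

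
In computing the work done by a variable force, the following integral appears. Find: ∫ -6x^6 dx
Using power rule: ∫ -6x^6 dx=-6/7 x^7 + C=(-6/7)x^7 + C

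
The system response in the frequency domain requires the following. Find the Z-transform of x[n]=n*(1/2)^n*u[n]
Using the property Z{n*a^n*u[n]} = az/(z-a)^2
With a = 1/2: X(z) = (1/2)z/(z - 1/2)^2, |z| > 1/2

Answer: (1/2)z/(z - 1/2)^2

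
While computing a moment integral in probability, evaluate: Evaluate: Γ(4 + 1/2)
Γ(n + 1/2) = (2n)!√π/(4^n·n!)
= 40320√π/(256·24) = (105/16)·√π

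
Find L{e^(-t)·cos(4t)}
First shifting: L{e^(at)f(t)} = F(s-a)
L{cos(4t)} = s/(s² + 16)
Shift: (s + 1)/((s + 1)² + 16)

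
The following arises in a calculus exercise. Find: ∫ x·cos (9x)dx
By parts: u = x, dv = cos(9x) dx
du = dx, v = sin(9x)/9
= x·sin(9x)/9+cos(9x)/9²+C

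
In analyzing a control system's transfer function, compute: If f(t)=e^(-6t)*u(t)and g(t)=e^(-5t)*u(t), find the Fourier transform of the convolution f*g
By the convolution theorem: F{f*g} = F(omega)*G(omega)
F(omega) = 1/(6+j*omega), G(omega) = 1/(5+j*omega)
F{f*g} = 1/((6+j*omega)(5+j*omega))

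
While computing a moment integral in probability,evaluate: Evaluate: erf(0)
erf(0) = 0 (error function is odd and erf(0) = 0 by definition)

Answer: 0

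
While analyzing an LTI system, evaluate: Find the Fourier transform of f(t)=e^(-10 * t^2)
The Fourier transform of a Gaussian e^(-a * t^2) is sqrt(pi/a) * e^(-omega^2/(4a)).
With a = 10: F(omega) = sqrt(pi/10) * e^(-omega^2/40)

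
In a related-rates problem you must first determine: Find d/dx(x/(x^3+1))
Quotient rule: (f/g)' = (f'g - fg')/g²
f = x, f' = 1
g = x^3+1, g' = 3x^2

Answer: (1·(x^3+1)-3x^3)/(x^3+1)²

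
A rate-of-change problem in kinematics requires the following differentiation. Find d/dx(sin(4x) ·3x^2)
Product rule: (fg)'=f'g+fg'
f=sin(4x), f'=4·cos(4x)
g=3x^2, g'=6x

Answer: 12·cos(4x)·x^2+6·sin(4x)·x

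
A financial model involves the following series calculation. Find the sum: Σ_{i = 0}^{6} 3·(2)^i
Geometric series: S=a(1 - r^n)/(1 - r)
a=3, r=2, n=7
S=3(1 - 128)/-1=381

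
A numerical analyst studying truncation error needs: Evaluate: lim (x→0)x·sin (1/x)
Squeeze theorem: -|x| ≤ x·sin(1/x) ≤ |x|
Since x → 0 as x → 0, by squeeze theorem the limit is 0

Answer: 0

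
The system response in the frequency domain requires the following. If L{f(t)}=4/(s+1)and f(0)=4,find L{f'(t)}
L{f'(t)}=s·F(s) - f(0)=4s/(s+1)-4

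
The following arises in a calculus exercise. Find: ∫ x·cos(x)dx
By parts: u = x, dv = cos(x) dx
du = dx, v = sin(x)
= x·sin(x) + cos(x) + C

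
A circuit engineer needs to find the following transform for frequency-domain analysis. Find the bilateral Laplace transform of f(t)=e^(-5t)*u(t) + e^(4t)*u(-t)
For e^(-5t)*u(t): L=1/(s + 5), Re(s) > -5
For e^(4t)*u(-t): L=-1/(s-4), Re(s) < 4
Combined: F(s)=1/(s + 5) - 1/(s-4), -5 < Re(s) < 4

Answer: 1/(s + 5) - 1/(s-4), ROC: -5 < Re(s) < 4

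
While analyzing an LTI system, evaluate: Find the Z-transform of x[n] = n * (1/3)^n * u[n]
Using the property Z{n * a^n * u[n]} = az/(z-a)^2
With a = 1/3: X(z) = (1/3)z/(z - 1/3)^2, |z| > 1/3

Answer: (1/3)z/(z - 1/3)^2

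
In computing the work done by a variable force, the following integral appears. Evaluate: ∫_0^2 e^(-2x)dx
Antiderivative: (1/(-2))e^(-2x)
Evaluate: (1/(-2))(e^-4-1)

Answer: (e^-4-1)/(-2)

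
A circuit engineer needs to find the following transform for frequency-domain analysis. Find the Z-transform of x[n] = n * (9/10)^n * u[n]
Using the property Z{n * a^n * u[n]}=az/(z-a)^2
With a=9/10: X(z)=(9/10)z/(z - 9/10)^2, |z| > 9/10

Answer: (9/10)z/(z - 9/10)^2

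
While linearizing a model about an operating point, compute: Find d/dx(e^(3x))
Chain rule: d/dx[e^u] = e^u · u' where u = 3x
u' = 3

Answer: 3·e^(3x)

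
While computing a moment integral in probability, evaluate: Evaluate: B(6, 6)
B(x,y) = Γ(x)Γ(y)/Γ(x+y) = (x-1)!(y-1)!/(x+y-1)!
B(6,6) = 5!·5!/11! = 1/2772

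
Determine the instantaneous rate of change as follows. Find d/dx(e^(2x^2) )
Chain rule: d/dx[e^u]=e^u · u' where u=2x^2
u'=4x

Answer: 4x·e^(2x^2)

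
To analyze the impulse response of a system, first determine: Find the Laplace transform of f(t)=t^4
L{t^n} = n!/s^(n+1)
L{t^4} = 4!/s^5 = 24/s^5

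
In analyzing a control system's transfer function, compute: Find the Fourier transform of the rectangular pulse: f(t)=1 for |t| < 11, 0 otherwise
F(omega) = integral from -11 to 11 of e^(-j*omega*t) dt
= 2*sin(11*omega)/omega = 22*sinc(11*omega/pi)

Answer: 2*sin(11*omega)/omega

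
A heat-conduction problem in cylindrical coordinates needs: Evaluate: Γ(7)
Γ(n)=(n-1)! for positive integers
Γ(7)=6!=720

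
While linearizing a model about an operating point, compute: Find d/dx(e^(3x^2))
Chain rule: d/dx[e^u]=e^u · u' where u=3x^2
u'=6x

Answer: 6x·e^(3x^2)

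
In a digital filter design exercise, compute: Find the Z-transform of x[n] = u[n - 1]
Using the time-shift property: Z{u[n-1]}=z^(-1) * z/(z-1)
=z^(0)/(z-1)

Answer: 1/(z-1)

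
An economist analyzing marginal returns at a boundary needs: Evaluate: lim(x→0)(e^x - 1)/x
L'Hôpital (0/0): lim e^x/1=1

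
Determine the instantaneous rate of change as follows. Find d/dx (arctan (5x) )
d/dx[arctan(u)]=u'/(1 + u²), u=5x, u'=5

Answer: 5/(1 + 25x²)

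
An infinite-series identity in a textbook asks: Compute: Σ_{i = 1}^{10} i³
Using formula: Σ i^3=[n(n+1)/2]²=[10·11/2]²=3025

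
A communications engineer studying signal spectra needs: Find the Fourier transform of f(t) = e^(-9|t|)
Using the standard pair: F{e^(-a|t|)}=2a/(a^2+omega^2)
With a=9: F(omega)=18/(81+omega^2)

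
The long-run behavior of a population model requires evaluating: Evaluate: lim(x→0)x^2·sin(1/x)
Squeeze theorem: -|x^2| ≤ x^2·sin(1/x) ≤ |x^2|
Since x^2 → 0 as x → 0, by squeeze theorem the limit is 0

Answer: 0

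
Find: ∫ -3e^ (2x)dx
Since d/dx[e^(2x)]=2e^(2x), we get -3/2 e^(2x)+C

Answer: (-3/2)e^(2x)+C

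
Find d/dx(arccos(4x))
d/dx[arccos(u)] = -u'/√(1-u²), u = 4x, u' = 4

Answer: -4/√(1-16x²)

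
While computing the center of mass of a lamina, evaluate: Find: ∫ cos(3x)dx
Using substitution u = 3x: ∫ cos(u) du/3 = sin(u)/3 + C

Answer: (1/3)sin(3x) + C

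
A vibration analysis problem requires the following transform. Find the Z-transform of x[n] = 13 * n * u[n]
Z{n * u[n]}=z/(z-1)^2
By linearity: Z{13 * n * u[n]}=13z/(z-1)^2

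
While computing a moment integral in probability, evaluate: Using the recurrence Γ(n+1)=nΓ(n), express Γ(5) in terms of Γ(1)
Γ(5)=4Γ(4)=4·3Γ(3)=...=4!·Γ(1)=24·Γ(1)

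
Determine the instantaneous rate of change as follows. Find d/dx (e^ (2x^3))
Chain rule: d/dx[e^u]=e^u · u' where u=2x^3
u'=6x^2

Answer: 6x^2·e^(2x^3)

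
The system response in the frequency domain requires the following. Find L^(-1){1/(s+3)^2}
L^(-1){1/(s-a)^n}=t^(n-1)·e^(at)/(n-1)!
Here a=-3, n=2: t^1·e^(-3t)/1

Answer: t·e^(-3t)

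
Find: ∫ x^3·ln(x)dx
By parts: u=ln(x), dv=x^3 dx
du=1/x dx, v=x^4/4
=x^4·ln(x)/4 - ∫ x^3/4 dx
=x^4·ln(x)/4 - x^4/16+C

Answer: x^4(ln(x)/4-1/16)+C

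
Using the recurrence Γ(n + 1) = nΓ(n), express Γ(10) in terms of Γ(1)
Γ(10)=9Γ(9)=9·8Γ(8)=...=9!·Γ(1)=362880·Γ(1)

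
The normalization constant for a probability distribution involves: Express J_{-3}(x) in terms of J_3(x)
For integer n: J_{-n}(x) = (-1)^n J_n(x)
With n = 3: J_{-3}(x) = (-1)^3 J_3(x) = -J_3(x)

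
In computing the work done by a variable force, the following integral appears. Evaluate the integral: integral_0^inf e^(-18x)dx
integral_0^inf e^(-18x) dx = [-1/18 * e^(-18x)]_0^inf
= 0 - (-1/18) = 1/18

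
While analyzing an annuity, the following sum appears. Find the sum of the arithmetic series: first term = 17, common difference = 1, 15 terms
Last term: a_n = 17 + (15 - 1)·1 = 31
Sum = n(a_1 + a_n)/2 = 15(17 + 31)/2 = 360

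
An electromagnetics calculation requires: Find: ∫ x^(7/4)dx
Power rule: ∫ x^(7/4) dx=x^(11/4)/(11/4)+C

Answer: (4/11)·x^(11/4)+C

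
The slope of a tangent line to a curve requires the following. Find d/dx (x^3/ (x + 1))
Quotient rule: (f/g)' = (f'g - fg')/g²
f = x^3, f' = 3x^2
g = x + 1, g' = 1

Answer: (3x^2·(x + 1) - x^3)/(x + 1)²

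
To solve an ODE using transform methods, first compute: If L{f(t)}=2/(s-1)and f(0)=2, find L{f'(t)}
L{f'(t)} = s·F(s) - f(0) = 2s/(s-1)-2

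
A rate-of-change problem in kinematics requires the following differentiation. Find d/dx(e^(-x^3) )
Chain rule: d/dx[e^u]=e^u · u' where u=-x^3
u'=-3x^2

Answer: -3x^2·e^(-x^3)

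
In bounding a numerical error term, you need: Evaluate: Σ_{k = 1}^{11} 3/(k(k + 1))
Partial fractions: 3/(k(k+1)) = 3/k - 3/(k+1)
Telescoping sum: 3(1-1/12) = 3·11/12

Answer: 11/4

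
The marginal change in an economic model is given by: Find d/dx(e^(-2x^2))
Chain rule: d/dx[e^u]=e^u · u' where u=-2x^2
u'=-4x

Answer: -4x·e^(-2x^2)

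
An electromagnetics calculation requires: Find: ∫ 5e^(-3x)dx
Since d/dx[e^(-3x)]=-3e^(-3x), we get -5/3 e^(-3x)+C

Answer: (-5/3)e^(-3x)+C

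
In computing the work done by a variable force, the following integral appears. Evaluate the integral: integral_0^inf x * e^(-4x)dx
This is a Gamma integral. Substitute u = 4x (du = 4 dx):
integral_0^inf x * e^(-4x) dx = (1/4^2) integral_0^inf u^1 * e^(-u) du
= Gamma(2)/4^2 = 1!/4^2 = 1/16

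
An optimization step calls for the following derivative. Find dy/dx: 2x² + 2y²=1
Differentiate: 4x + 4y·(dy/dx)=0
dy/dx=-4x/(4y)=-1·(x/y)

Answer: dy/dx=-1·(x/y)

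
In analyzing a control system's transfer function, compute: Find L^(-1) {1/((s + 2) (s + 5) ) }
Partial fractions: 1/((s+2)(s+5)) = A/(s+2)+B/(s+5)
Cover-up: A = 1/(s+5)|_{s = -2} = 1/3; B = 1/(s+2)|_{s = -5} = -1/3
L^(-1) = (1/3)e^(-2t) - (1/3)e^(-5t)

Answer: (1/3)(e^(-2t) - e^(-5t))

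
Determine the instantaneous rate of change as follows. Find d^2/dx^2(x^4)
Apply power rule 2 times:
d^1: 4x^3
d^2: 12x^2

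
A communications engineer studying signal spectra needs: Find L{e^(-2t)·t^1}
First shifting: L{e^(at)f(t)}=F(s-a)
L{t^1}=1/s^2
Shift s → s + 2: 1/(s + 2)^2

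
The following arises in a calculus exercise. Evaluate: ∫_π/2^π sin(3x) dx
Antiderivative: -cos(3x)/3
Evaluate at bounds: [-cos(3·π)/3] - [-cos(3·π/2)/3]
= (-(-1) + (0))/3 = 1/3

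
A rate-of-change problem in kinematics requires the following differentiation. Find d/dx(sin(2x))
Chain rule: d/dx[sin(u)] = cos(u)·u' where u = 2x
u' = 2

Answer: 2·cos(2x)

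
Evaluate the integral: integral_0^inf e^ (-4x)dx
integral_0^inf e^(-4x) dx=[-1/4 * e^(-4x)]_0^inf
=0 - (-1/4)=1/4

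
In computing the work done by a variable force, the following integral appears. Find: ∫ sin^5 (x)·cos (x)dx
Let u=sin(x), du=cos(x) dx
∫ u^5 du=u^6/6 + C

Answer: sin^6(x)/6 + C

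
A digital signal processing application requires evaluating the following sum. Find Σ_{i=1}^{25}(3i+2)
= 3·Σ i+2·25 = 3·325+50 = 1025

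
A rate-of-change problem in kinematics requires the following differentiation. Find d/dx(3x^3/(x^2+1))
Quotient rule: (f/g)' = (f'g - fg')/g²
f = 3x^3, f' = 9x^2
g = x^2 + 1, g' = 2x

Answer: (9x^2·(x^2 + 1) - 6x^4)/(x^2 + 1)²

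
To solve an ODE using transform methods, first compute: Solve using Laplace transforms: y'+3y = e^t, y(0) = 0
Take L: sY - 0+3Y = 1/(s-1)
Y(s+3) = 1/(s-1)+0
Y = 1/((s-1)(s+3))+0/(s+3)
Partial fractions: 1/((s-1)(s+3)) = (1/4)/(s-1) - (1/4)/(s+3)
So Y = (1/4)/(s-1) - (1/4)/(s+3)
Inverse Laplace transform (L^(-1){1/(s-1)} = e^t, L^(-1){1/(s+3)} = e^(-3t)):

Answer: y(t) = (1/4)·e^t - (1/4)·e^(-3t)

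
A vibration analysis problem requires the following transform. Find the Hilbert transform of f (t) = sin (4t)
The Hilbert transform shifts each frequency component by -pi/2.
H{sin(wt)} = -cos(wt)
With w = 4: H{sin(4t)} = -cos(4t)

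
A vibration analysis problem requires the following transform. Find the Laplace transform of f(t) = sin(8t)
L{sin(wt)}=w/(s² + w²)
L{sin(8t)}=8/(s² + 64)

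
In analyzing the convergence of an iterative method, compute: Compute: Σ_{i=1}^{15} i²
Using formula: Σ i^2=n(n+1)(2n+1)/6=15·16·31/6=1240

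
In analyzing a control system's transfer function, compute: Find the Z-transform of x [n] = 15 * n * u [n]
Z{n*u[n]}=z/(z-1)^2
By linearity: Z{15*n*u[n]}=15z/(z-1)^2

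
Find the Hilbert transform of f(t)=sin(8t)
The Hilbert transform shifts each frequency component by -pi/2.
H{sin(wt)} = -cos(wt)
With w = 8: H{sin(8t)} = -cos(8t)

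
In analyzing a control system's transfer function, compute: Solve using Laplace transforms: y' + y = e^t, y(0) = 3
Take L: sY - 3 + Y=1/(s-1)
Y(s + 1)=1/(s-1) + 3
Y=1/((s-1)(s + 1)) + 3/(s + 1)
Partial fractions: 1/((s-1)(s + 1))=(1/2)/(s-1) - (1/2)/(s + 1)
So Y=(1/2)/(s-1) + (5/2)/(s + 1)
Inverse Laplace transform (L^(-1){1/(s-1)}=e^t, L^(-1){1/(s + 1)}=e^(-t)):

Answer: y(t)=(1/2)·e^t + (5/2)·e^(-t)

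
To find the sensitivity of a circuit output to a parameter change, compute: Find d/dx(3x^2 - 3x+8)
Power rule: d/dx(ax^n) = n·a·x^(n-1)
Term by term: 6·x - 3

Answer: 6x - 3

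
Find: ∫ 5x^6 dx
Using power rule: ∫ 5x^6 dx = 5/7 x^7 + C = (5/7)x^7 + C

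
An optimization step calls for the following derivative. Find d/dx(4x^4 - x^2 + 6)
Power rule: d/dx(ax^n) = n·a·x^(n-1)
Term by term: 16·x^3 - 2·x

Answer: 16x^3 - 2x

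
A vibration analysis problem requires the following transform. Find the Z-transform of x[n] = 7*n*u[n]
Z{n*u[n]}=z/(z-1)^2
By linearity: Z{7*n*u[n]}=7z/(z-1)^2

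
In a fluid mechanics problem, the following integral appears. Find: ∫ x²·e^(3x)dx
Integration by parts twice:
First: u = x², dv = e^(3x) dx => x²e^(3x)/3 - (2/3)∫ xe^(3x) dx
Second (∫ xe^(3x) dx): xe^(3x)/3 - e^(3x)/9
Combining: e^(3x)(x²/3-2x/9+2/27)+C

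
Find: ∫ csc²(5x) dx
Since d/dx[-cot(5x)]=5csc²(5x), integral=-cot(5x)/5 + C

Answer: (-1/5)cot(5x) + C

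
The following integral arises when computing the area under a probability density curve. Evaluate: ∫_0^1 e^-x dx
Antiderivative: -e^-x
Evaluate: -(e^-1-1)

Answer: (e^-1-1)/(-1)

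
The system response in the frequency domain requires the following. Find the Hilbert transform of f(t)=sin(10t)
The Hilbert transform shifts each frequency component by -pi/2.
H{sin(wt)} = -cos(wt)
With w = 10: H{sin(10t)} = -cos(10t)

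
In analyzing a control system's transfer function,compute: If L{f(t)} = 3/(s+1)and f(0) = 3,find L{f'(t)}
L{f'(t)} = s·F(s) - f(0) = 3s/(s + 1) - 3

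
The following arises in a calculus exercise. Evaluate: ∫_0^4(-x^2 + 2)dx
Step 1: Find antiderivative F(x)=(-1/3)x^3 + 2x
Step 2: F(4) - F(0)=-40/3 - (0)=-40/3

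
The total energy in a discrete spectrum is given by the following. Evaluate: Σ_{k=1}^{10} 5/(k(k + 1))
Partial fractions: 5/(k(k + 1))=5/k - 5/(k + 1)
Telescoping sum: 5(1 - 1/11)=5·10/11

Answer: 50/11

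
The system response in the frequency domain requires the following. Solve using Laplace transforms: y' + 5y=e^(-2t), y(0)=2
Take L: sY - 2+5Y=1/(s+2)
Y(s+5)=1/(s+2)+2
Y=1/((s+2)(s+5))+2/(s+5)
Partial fractions: 1/((s+2)(s+5))=(1/3)/(s+2) - (1/3)/(s+5)
So Y=(1/3)/(s+2)+(5/3)/(s+5)
Inverse Laplace transform (L^(-1){1/(s+2)}=e^(-2t), L^(-1){1/(s+5)}=e^(-5t)):

Answer: y(t)=(1/3)·e^(-2t)+(5/3)·e^(-5t)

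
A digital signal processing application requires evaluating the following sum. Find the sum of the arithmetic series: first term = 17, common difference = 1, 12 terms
Last term: a_n=17 + (12 - 1)·1=28
Sum=n(a_1 + a_n)/2=12(17 + 28)/2=270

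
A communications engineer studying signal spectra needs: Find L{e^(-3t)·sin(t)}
First shifting: L{e^(at)f(t)}=F(s-a)
L{sin(t)}=1/(s²+1)
Shift: 1/((s+3)²+1)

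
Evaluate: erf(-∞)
erf(-∞)=-1 (the error function is odd, so erf(-∞)=-erf(∞)=-1)

Answer: -1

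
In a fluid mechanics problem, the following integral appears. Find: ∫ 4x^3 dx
Using power rule: ∫ 4x^3 dx = 4/4 x^4 + C = x^4 + C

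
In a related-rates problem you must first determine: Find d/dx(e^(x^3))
Chain rule: d/dx[e^u] = e^u · u' where u = x^3
u' = 3x^2

Answer: 3x^2·e^(x^3)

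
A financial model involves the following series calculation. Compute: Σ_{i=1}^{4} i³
Using formula: Σ i^3 = [n(n+1)/2]² = [4·5/2]² = 100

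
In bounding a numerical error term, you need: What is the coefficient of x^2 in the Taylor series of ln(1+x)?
ln(1 + x) = Σ (-1)^(n + 1) x^n/n
Coefficient of x^2 = (-1)^3/2 = -1/2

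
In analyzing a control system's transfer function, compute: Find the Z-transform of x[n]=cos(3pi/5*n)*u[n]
Z{cos(w0 * n) * u[n]}=z(z - cos(w0))/(z^2-2z * cos(w0)+1)
With w0=3pi/5: X(z)=z(z - cos(3pi/5))/(z^2-2z * cos(3pi/5)+1)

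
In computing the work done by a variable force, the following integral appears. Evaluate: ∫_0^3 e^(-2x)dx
Antiderivative: (1/(-2))e^(-2x)
Evaluate: (1/(-2))(e^-6-1)

Answer: (e^-6-1)/(-2)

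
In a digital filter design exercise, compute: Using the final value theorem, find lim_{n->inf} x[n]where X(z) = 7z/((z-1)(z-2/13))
Final value theorem: lim x[n] = lim_{z->1} (z-1)*X(z)
(z-1)*X(z) = 7z/(z-2/13)
As z->1: 7/(1-2/13) = 7/(11/13) = 91/11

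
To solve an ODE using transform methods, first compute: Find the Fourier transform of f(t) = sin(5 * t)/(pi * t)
sin(W*t)/(pi*t)=(W/pi)*sinc(W*t/pi) is the impulse response of the ideal low-pass filter with cutoff W (here W=5).
Its Fourier transform is a rectangular function:
F(omega)=1 for |omega| < 5, 0 otherwise

Answer: rect(omega/10) [i.e., 1 for |omega| < 5, 0 otherwise]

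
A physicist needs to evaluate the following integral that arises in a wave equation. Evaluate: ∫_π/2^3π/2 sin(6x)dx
Antiderivative: -cos(6x)/6
Evaluate at bounds: [-cos(6·3π/2)/6] - [-cos(6·π/2)/6]
=(-(-1)+(-1))/6=0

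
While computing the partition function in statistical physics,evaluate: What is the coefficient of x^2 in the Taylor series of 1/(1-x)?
1/(1-x)=Σ x^n for |x|<1
All coefficients are 1

Answer: 1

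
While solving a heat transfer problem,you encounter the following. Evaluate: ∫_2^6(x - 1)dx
Step 1: Find antiderivative F(x) = (1/2)x^2 - x
Step 2: F(6) - F(2) = 12 - (0) = 12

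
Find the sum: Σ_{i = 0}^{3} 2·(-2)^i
Geometric series: S = a(1 - r^n)/(1 - r)
a = 2, r = -2, n = 4
S = 2(1-16)/3 = -10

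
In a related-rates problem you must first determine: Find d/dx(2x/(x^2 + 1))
Quotient rule: (f/g)'=(f'g - fg')/g²
f=2x, f'=2
g=x^2 + 1, g'=2x

Answer: (2·(x^2 + 1) - 4x^2)/(x^2 + 1)²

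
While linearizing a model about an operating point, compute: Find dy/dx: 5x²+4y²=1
Differentiate: 10x+8y·(dy/dx)=0
dy/dx=-10x/(8y)=-(5/4)·(x/y)

Answer: dy/dx=-(5/4)·(x/y)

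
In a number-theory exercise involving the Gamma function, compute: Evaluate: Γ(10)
Γ(n)=(n-1)! for positive integers
Γ(10)=9!=362880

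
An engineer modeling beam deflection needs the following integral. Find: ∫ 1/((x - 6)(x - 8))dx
Partial fractions: 1/((x-6)(x-8))=A/(x-6) + B/(x-8)
A=-1/2, B=1/2
∫ [-1/2· 1/(x-6) + 1/2· 1/(x-8)] dx
=(1/2)[ln|x-8| - ln|x-6|] + C

Answer: (1/2)·ln|(x-8)/(x-6)| + C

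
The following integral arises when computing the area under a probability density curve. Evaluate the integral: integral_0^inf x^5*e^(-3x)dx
This is a Gamma integral. Substitute u=3x (du=3 dx):
integral_0^inf x^5 * e^(-3x) dx=(1/3^6) integral_0^inf u^5 * e^(-u) du
=Gamma(6)/3^6=5!/3^6=120/729

Answer: 40/243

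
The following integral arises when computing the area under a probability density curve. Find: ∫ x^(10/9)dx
Power rule: ∫ x^(10/9) dx=x^(19/9)/(19/9) + C

Answer: (9/19)·x^(19/9) + C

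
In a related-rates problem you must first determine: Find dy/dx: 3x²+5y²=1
Differentiate: 6x+10y·(dy/dx) = 0
dy/dx = -6x/(10y) = -(3/5)·(x/y)

Answer: dy/dx = -(3/5)·(x/y)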